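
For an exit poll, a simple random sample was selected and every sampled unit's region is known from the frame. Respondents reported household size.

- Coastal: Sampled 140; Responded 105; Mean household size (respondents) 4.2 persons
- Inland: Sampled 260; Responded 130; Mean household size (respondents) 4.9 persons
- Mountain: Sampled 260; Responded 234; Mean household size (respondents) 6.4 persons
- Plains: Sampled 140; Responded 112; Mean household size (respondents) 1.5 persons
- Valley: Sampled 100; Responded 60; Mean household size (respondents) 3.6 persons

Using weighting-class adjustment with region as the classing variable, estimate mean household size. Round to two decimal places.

Response rates by class: Coastal 105/140 = 75%, Inland 130/260 = 50%, Mountain 234/260 = 90%, Plains 112/140 = 80%, Valley 60/100 = 60%.
Weighting each respondent by the inverse class response rate inflates each class back to its sampled size, so the class weight is n_sampled:
  Coastal: 140 × 4.2 = 588
  Inland: 260 × 4.9 = 1274
  Mountain: 260 × 6.4 = 1664
  Plains: 140 × 1.5 = 210
  Valley: 100 × 3.6 = 360
Adjusted estimate = 4096 / 900 = 4.55111 → 4.55.

4.55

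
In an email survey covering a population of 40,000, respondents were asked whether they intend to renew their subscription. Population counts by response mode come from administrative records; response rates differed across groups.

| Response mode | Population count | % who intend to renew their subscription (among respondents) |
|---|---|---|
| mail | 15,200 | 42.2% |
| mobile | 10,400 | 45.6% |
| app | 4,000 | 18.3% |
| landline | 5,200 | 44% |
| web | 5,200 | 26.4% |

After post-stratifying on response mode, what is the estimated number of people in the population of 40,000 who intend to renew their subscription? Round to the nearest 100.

Estimated count per cell = population count × respondent percentage:
  mail: 15,200 × 42.2% = 6414.4
  mobile: 10,400 × 45.6% = 4742.4
  app: 4,000 × 18.3% = 732
  landline: 5,200 × 44% = 2288
  web: 5,200 × 26.4% = 1372.8
Estimated total = 15549.6 → 15,500.

15,500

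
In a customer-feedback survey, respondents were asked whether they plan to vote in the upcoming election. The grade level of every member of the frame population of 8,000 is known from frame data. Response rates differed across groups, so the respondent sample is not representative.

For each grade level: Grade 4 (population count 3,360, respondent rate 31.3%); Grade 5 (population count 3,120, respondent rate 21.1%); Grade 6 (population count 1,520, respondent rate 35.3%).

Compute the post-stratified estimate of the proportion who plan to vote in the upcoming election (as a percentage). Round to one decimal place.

Reweight to the known grade level distribution:
  Grade 4: (3,360/8,000) × 31.3 = 13.146
  Grade 5: (3,120/8,000) × 21.1 = 8.229
  Grade 6: (1,520/8,000) × 35.3 = 6.707
Post-stratified estimate = 28.082 → 28.1%.

28.1%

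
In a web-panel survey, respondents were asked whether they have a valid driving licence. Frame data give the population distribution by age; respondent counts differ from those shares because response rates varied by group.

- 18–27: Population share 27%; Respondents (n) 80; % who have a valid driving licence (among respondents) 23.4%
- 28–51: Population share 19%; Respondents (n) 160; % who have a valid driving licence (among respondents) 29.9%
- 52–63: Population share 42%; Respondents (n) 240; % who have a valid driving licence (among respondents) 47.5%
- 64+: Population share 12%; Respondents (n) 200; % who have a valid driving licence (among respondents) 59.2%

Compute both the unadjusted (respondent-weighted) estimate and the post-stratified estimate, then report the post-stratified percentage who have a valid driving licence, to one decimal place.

Without adjustment, the pooled respondent share is:
  (80/680)×23.4 + (160/680)×29.9 + (240/680)×47.5 + (200/680)×59.2 = 43.9647%
Post-stratified estimate weights by population shares:
  0.27×23.4 + 0.19×29.9 + 0.42×47.5 + 0.12×59.2 = 39.053%

39.1%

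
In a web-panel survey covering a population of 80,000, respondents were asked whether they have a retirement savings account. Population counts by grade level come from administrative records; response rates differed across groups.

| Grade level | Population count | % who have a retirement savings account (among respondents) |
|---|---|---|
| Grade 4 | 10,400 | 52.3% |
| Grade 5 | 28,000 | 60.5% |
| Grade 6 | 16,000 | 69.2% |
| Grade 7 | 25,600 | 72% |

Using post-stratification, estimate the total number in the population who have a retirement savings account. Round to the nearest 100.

51,900

Apply each group's respondent rate to its population count:
  Grade 4: 10,400 × 52.3% = 5439.2
  Grade 5: 28,000 × 60.5% = 16,940
  Grade 6: 16,000 × 69.2% = 11,072
  Grade 7: 25,600 × 72% = 18,432
Estimated total = 51883.2 → 51,900.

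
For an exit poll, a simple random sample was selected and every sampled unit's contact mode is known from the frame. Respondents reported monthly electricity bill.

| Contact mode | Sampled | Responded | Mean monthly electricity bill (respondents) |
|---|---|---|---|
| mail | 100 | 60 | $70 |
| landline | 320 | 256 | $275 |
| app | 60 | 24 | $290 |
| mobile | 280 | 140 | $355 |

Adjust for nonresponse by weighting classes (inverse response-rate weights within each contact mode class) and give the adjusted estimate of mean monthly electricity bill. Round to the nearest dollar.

Response rates by class: mail 60/100 = 60%, landline 256/320 = 80%, app 24/60 = 40%, mobile 140/280 = 50%.
With weight = n_sampled/n_responded per class, the weighted class total is n_sampled:
  mail: 100 × 70 = 7000
  landline: 320 × 275 = 88,000
  app: 60 × 290 = 17,400
  mobile: 280 × 355 = 99,400
Adjusted estimate = 211,800 / 760 = 278.684 → $279.

$279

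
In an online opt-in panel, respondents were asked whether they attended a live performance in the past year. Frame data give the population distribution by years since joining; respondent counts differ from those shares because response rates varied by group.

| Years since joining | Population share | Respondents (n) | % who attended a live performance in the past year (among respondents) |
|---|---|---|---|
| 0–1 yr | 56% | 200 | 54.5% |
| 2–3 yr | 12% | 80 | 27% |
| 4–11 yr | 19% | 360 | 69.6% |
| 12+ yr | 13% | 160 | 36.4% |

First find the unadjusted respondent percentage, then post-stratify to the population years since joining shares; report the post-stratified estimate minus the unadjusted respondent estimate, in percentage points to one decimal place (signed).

Unadjusted (pooled respondent) estimate weights by respondent counts:
  (200/800)×54.5 + (80/800)×27 + (360/800)×69.6 + (160/800)×36.4 = 54.925%
Post-stratified estimate weights by population shares:
  0.56×54.5 + 0.12×27 + 0.19×69.6 + 0.13×36.4 = 51.716%
Difference = 51.716 − 54.925 = -3.209 pp.

-3.2 percentage points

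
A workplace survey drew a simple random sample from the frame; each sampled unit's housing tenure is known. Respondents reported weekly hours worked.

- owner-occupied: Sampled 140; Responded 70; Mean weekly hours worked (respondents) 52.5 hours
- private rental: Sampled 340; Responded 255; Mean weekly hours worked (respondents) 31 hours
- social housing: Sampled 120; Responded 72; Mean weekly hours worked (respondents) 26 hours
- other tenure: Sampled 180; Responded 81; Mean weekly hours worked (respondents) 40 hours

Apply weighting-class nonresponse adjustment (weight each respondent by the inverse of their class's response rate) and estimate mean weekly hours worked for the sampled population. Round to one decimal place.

Class response rates: owner-occupied 70/140 = 50%, private rental 255/340 = 75%, social housing 72/120 = 60%, other tenure 81/180 = 45%.
Weighting each respondent by the inverse class response rate inflates each class back to its sampled size, so the class weight is n_sampled:
  owner-occupied: 140 × 52.5 = 7350
  private rental: 340 × 31 = 10,540
  social housing: 120 × 26 = 3120
  other tenure: 180 × 40 = 7200
Adjusted estimate = 28,210 / 780 = 36.1667 → 36.2.

36.2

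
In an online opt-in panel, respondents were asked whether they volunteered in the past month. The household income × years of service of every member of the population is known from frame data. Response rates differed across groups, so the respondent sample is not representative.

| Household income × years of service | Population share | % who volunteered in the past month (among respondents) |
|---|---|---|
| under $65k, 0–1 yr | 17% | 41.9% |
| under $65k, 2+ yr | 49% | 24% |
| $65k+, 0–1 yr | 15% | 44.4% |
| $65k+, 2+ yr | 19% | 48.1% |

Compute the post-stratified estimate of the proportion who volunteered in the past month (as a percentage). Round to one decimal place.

Post-stratification weights by population share, not respondent share:
  under $65k, 0–1 yr: 0.17 × 41.9 = 7.123
  under $65k, 2+ yr: 0.49 × 24 = 11.76
  $65k+, 0–1 yr: 0.15 × 44.4 = 6.66
  $65k+, 2+ yr: 0.19 × 48.1 = 9.139
Post-stratified estimate = 34.682 → 34.7%.

34.7%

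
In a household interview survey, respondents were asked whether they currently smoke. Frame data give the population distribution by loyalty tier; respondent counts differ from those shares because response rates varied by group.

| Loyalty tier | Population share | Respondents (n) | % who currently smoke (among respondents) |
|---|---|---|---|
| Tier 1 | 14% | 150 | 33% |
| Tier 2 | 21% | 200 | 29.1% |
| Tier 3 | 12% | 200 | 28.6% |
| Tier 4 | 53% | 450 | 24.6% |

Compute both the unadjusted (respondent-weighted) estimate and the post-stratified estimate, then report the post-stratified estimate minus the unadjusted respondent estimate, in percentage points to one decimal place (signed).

Naive respondent-only estimate (weights = respondent counts):
  (150/1000)×33 + (200/1000)×29.1 + (200/1000)×28.6 + (450/1000)×24.6 = 27.56%
Reweighting by population loyalty tier shares:
  0.14×33 + 0.21×29.1 + 0.12×28.6 + 0.53×24.6 = 27.201%
Difference = 27.201 − 27.56 = -0.359 pp.

-0.4 percentage points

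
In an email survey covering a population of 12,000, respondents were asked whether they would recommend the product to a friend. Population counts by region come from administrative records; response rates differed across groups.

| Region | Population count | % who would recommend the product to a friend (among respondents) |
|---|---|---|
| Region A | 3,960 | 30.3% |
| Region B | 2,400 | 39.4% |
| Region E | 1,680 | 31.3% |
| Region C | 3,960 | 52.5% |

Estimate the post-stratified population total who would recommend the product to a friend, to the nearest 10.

4,750

Each cell contributes its population count × the respondent rate:
  Region A: 3,960 × 30.3% = 1199.88
  Region B: 2,400 × 39.4% = 945.6
  Region E: 1,680 × 31.3% = 525.84
  Region C: 3,960 × 52.5% = 2079
Estimated total = 4750.32 → 4,750.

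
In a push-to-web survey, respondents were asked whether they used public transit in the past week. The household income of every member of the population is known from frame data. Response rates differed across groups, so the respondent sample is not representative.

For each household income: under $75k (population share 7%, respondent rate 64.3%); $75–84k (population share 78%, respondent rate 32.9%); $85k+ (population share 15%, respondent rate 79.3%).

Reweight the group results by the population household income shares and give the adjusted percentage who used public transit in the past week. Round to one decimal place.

42.1%

Post-stratification weights by population share, not respondent share:
  under $75k: 0.07 × 64.3 = 4.501
  $75–84k: 0.78 × 32.9 = 25.662
  $85k+: 0.15 × 79.3 = 11.895
Post-stratified estimate = 42.058 → 42.1%.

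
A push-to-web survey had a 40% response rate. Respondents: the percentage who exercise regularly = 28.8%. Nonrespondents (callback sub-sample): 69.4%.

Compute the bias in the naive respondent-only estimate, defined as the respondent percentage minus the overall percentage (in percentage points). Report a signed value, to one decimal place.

Nonresponse fraction = 1 − 0.4 = 0.6.
Bias = (nonresponse fraction) × (respondent percentage − nonrespondent percentage)
     = 0.6 × (28.8 − 69.4) = 0.6 × -40.6 = -24.36.

-24.4 percentage points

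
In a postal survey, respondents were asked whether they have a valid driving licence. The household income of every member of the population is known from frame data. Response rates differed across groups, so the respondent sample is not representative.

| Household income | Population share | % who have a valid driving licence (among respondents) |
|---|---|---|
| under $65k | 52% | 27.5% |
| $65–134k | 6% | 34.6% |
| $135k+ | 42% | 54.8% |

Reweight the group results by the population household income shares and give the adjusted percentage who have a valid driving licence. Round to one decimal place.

39.4%

Weight each group's respondent value by its population share:
  under $65k: 0.52 × 27.5 = 14.3
  $65–134k: 0.06 × 34.6 = 2.076
  $135k+: 0.42 × 54.8 = 23.016
Post-stratified estimate = 39.392 → 39.4%.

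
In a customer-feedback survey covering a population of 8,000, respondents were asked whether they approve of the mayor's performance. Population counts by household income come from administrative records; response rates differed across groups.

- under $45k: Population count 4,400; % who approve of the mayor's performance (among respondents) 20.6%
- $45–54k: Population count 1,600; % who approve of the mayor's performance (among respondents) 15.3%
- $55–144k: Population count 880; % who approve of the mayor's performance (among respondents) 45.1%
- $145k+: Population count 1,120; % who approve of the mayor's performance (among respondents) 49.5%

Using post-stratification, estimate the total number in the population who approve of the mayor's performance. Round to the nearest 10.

2,100

Each cell contributes its population count × the respondent rate:
  under $45k: 4,400 × 20.6% = 906.4
  $45–54k: 1,600 × 15.3% = 244.8
  $55–144k: 880 × 45.1% = 396.88
  $145k+: 1,120 × 49.5% = 554.4
Estimated total = 2102.48 → 2,100.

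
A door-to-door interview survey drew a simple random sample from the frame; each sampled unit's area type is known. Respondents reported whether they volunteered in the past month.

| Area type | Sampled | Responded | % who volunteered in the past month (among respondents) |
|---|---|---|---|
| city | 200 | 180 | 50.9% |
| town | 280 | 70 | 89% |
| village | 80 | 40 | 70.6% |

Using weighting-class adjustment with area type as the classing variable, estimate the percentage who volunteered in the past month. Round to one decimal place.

72.8%

Response rates by class: city 180/200 = 90%, town 70/280 = 25%, village 40/80 = 50%.
With weight = n_sampled/n_responded per class, the weighted class total is n_sampled:
  city: 200 × 50.9 = 10,180
  town: 280 × 89 = 24,920
  village: 80 × 70.6 = 5648
Adjusted estimate = 40,748 / 560 = 72.7643 → 72.8%.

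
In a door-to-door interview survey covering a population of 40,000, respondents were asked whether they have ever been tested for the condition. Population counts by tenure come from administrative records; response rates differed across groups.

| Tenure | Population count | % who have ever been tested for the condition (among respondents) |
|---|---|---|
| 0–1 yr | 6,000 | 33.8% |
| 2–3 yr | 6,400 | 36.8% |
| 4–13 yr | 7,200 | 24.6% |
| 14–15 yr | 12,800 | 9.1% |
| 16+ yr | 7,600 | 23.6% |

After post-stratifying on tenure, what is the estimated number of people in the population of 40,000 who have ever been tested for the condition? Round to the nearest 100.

Estimated count per cell = population count × respondent percentage:
  0–1 yr: 6,000 × 33.8% = 2028
  2–3 yr: 6,400 × 36.8% = 2355.2
  4–13 yr: 7,200 × 24.6% = 1771.2
  14–15 yr: 12,800 × 9.1% = 1164.8
  16+ yr: 7,600 × 23.6% = 1793.6
Estimated total = 9112.8 → 9,100.

9,100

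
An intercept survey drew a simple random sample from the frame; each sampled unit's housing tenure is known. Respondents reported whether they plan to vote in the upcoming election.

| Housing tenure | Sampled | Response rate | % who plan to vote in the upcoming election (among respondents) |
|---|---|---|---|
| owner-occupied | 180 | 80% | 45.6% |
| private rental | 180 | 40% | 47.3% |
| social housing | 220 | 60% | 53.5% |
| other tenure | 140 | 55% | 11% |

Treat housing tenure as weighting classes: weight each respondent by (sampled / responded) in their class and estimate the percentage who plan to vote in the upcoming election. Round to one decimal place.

Inverse-response-rate weighting restores each class to its sampled count, so class totals weight by n_sampled:
  owner-occupied: 180 × 45.6 = 8208
  private rental: 180 × 47.3 = 8514
  social housing: 220 × 53.5 = 11,770
  other tenure: 140 × 11 = 1540
Adjusted estimate = 30,032 / 720 = 41.7111 → 41.7%.

41.7%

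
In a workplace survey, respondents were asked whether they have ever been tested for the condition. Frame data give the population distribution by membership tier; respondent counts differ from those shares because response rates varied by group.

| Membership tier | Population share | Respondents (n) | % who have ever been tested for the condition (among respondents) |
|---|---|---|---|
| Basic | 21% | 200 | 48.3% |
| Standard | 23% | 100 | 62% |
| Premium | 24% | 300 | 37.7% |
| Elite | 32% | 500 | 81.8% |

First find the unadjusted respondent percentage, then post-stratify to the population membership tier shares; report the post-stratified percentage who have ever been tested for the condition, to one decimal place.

59.6%

Without adjustment, the pooled respondent share is:
  (200/1100)×48.3 + (100/1100)×62 + (300/1100)×37.7 + (500/1100)×81.8 = 61.8818%
Reweighting by population membership tier shares:
  0.21×48.3 + 0.23×62 + 0.24×37.7 + 0.32×81.8 = 59.627%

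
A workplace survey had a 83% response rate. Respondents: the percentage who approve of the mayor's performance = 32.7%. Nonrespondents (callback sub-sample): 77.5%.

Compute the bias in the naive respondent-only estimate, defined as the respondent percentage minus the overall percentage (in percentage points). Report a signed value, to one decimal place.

Nonresponse fraction = 1 − 0.83 = 0.17.
Bias = (nonresponse fraction) × (respondent percentage − nonrespondent percentage)
     = 0.17 × (32.7 − 77.5) = 0.17 × -44.8 = -7.616.

-7.6 percentage points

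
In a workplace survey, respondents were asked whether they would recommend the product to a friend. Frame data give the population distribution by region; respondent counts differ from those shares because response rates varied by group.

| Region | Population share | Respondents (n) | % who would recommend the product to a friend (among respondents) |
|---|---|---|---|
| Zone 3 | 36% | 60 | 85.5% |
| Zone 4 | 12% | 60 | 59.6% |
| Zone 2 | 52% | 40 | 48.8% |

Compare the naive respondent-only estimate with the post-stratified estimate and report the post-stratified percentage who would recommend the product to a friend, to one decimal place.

63.3%

Unadjusted (pooled respondent) estimate weights by respondent counts:
  (60/160)×85.5 + (60/160)×59.6 + (40/160)×48.8 = 66.6125%
Post-stratified estimate weights by population shares:
  0.36×85.5 + 0.12×59.6 + 0.52×48.8 = 63.308%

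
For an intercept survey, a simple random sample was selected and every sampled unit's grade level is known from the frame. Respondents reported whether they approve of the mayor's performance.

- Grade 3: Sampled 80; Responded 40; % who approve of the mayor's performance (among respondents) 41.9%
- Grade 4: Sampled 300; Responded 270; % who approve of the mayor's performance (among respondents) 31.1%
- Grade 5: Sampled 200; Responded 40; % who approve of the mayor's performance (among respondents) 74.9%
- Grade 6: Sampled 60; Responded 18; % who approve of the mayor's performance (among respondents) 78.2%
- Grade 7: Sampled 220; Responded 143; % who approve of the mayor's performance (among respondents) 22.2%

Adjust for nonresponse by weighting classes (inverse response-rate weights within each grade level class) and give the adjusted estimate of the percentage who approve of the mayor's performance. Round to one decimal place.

Response rates by class: Grade 3 40/80 = 50%, Grade 4 270/300 = 90%, Grade 5 40/200 = 20%, Grade 6 18/60 = 30%, Grade 7 143/220 = 65%.
Inverse-response-rate weighting restores each class to its sampled count, so class totals weight by n_sampled:
  Grade 3: 80 × 41.9 = 3352
  Grade 4: 300 × 31.1 = 9330
  Grade 5: 200 × 74.9 = 14980
  Grade 6: 60 × 78.2 = 4692
  Grade 7: 220 × 22.2 = 4884
Adjusted estimate = 37,238 / 860 = 43.3 → 43.3%.

43.3%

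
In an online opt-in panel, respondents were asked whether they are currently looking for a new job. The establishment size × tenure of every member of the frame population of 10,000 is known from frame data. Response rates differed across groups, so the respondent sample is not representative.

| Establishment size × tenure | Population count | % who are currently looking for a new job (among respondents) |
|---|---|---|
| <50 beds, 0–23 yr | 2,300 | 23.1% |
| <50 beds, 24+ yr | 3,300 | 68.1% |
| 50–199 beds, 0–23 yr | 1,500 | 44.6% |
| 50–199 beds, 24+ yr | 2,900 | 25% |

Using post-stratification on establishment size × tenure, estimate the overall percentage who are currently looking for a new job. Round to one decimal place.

41.7%

Weight each group's respondent value by its population share:
  <50 beds, 0–23 yr: (2,300/10,000) × 23.1 = 5.313
  <50 beds, 24+ yr: (3,300/10,000) × 68.1 = 22.473
  50–199 beds, 0–23 yr: (1,500/10,000) × 44.6 = 6.69
  50–199 beds, 24+ yr: (2,900/10,000) × 25 = 7.25
Post-stratified estimate = 41.726 → 41.7%.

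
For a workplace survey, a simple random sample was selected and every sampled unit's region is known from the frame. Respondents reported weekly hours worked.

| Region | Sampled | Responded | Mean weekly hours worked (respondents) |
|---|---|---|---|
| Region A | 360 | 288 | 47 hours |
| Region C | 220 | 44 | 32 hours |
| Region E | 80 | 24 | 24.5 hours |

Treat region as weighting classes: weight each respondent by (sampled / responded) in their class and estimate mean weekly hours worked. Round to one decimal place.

39.3

Response rates by class: Region A 288/360 = 80%, Region C 44/220 = 20%, Region E 24/80 = 30%.
With weight = n_sampled/n_responded per class, the weighted class total is n_sampled:
  Region A: 360 × 47 = 16,920
  Region C: 220 × 32 = 7040
  Region E: 80 × 24.5 = 1960
Adjusted estimate = 25,920 / 660 = 39.2727 → 39.3.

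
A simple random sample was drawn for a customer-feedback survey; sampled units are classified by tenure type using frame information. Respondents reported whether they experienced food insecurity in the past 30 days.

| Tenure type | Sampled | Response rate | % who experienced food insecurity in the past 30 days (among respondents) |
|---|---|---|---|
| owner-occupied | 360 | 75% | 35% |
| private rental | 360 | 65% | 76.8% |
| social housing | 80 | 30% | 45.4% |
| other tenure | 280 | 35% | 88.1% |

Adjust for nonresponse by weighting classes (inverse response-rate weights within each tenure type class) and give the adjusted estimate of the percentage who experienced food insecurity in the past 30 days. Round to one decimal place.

63.5%

Weighting each respondent by the inverse class response rate inflates each class back to its sampled size, so the class weight is n_sampled:
  owner-occupied: 360 × 35 = 12,600
  private rental: 360 × 76.8 = 27,648
  social housing: 80 × 45.4 = 3632
  other tenure: 280 × 88.1 = 24,668
Adjusted estimate = 68,548 / 1,080 = 63.4704 → 63.5%.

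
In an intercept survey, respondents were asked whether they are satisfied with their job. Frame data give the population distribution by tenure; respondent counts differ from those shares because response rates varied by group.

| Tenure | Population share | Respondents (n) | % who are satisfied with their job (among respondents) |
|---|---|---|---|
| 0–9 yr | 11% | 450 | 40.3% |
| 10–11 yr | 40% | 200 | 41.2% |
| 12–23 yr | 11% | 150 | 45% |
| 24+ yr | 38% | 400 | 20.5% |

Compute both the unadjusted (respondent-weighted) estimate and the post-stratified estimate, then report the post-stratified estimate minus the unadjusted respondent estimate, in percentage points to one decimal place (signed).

-0.8 percentage points

Unadjusted (pooled respondent) estimate weights by respondent counts:
  (450/1200)×40.3 + (200/1200)×41.2 + (150/1200)×45 + (400/1200)×20.5 = 34.4375%
Post-stratifying to population shares instead:
  0.11×40.3 + 0.4×41.2 + 0.11×45 + 0.38×20.5 = 33.653%
Difference = 33.653 − 34.4375 = -0.7845 pp.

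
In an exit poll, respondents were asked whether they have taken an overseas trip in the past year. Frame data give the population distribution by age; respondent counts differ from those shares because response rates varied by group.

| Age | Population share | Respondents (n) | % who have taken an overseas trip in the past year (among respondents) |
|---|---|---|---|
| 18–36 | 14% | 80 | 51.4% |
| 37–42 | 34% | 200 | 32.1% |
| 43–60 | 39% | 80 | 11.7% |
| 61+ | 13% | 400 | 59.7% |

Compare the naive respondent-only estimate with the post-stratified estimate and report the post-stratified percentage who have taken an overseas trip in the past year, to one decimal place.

30.4%

Without adjustment, the pooled respondent share is:
  (80/760)×51.4 + (200/760)×32.1 + (80/760)×11.7 + (400/760)×59.7 = 46.5105%
Post-stratified estimate weights by population shares:
  0.14×51.4 + 0.34×32.1 + 0.39×11.7 + 0.13×59.7 = 30.434%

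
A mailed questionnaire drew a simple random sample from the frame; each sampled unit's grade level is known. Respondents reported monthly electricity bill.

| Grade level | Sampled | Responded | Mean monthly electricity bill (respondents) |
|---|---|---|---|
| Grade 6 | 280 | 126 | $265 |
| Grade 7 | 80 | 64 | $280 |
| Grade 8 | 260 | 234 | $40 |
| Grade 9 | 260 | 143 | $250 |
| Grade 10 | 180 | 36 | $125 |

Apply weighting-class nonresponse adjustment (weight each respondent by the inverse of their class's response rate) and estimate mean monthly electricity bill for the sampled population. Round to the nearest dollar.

Class response rates: Grade 6 126/280 = 45%, Grade 7 64/80 = 80%, Grade 8 234/260 = 90%, Grade 9 143/260 = 55%, Grade 10 36/180 = 20%.
Each respondent's weight = sampled/responded in their class; summing within a class gives n_sampled, so:
  Grade 6: 280 × 265 = 74,200
  Grade 7: 80 × 280 = 22,400
  Grade 8: 260 × 40 = 10,400
  Grade 9: 260 × 250 = 65,000
  Grade 10: 180 × 125 = 22,500
Adjusted estimate = 194,500 / 1,060 = 183.491 → $183.

$183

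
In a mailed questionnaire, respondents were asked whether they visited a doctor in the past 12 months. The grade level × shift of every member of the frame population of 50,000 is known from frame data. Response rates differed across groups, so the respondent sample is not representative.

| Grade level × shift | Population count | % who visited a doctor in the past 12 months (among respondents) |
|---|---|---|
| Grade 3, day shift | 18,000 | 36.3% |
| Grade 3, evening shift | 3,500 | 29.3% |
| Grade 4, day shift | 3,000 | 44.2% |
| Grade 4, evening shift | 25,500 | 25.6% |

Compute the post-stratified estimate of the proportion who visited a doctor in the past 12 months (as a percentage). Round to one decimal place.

Post-stratification weights by population share, not respondent share:
  Grade 3, day shift: (18,000/50,000) × 36.3 = 13.068
  Grade 3, evening shift: (3,500/50,000) × 29.3 = 2.051
  Grade 4, day shift: (3,000/50,000) × 44.2 = 2.652
  Grade 4, evening shift: (25,500/50,000) × 25.6 = 13.056
Post-stratified estimate = 30.827 → 30.8%.

30.8%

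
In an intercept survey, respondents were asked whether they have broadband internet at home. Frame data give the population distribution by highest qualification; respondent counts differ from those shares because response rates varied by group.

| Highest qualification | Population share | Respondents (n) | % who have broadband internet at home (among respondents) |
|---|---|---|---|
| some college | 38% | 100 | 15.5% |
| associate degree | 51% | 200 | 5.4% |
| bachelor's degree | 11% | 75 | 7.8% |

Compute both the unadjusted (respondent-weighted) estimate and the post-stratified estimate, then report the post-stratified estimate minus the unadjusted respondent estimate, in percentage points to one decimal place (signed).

Naive respondent-only estimate (weights = respondent counts):
  (100/375)×15.5 + (200/375)×5.4 + (75/375)×7.8 = 8.5733%
Post-stratifying to population shares instead:
  0.38×15.5 + 0.51×5.4 + 0.11×7.8 = 9.502%
Difference = 9.502 − 8.5733 = 0.9287 pp.

+0.9 percentage points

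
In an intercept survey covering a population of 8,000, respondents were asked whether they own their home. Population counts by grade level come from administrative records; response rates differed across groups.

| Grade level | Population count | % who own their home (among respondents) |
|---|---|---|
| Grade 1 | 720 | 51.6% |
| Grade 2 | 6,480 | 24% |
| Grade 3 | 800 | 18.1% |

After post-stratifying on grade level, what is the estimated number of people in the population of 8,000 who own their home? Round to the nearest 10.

Estimated count per cell = population count × respondent percentage:
  Grade 1: 720 × 51.6% = 371.52
  Grade 2: 6,480 × 24% = 1555.2
  Grade 3: 800 × 18.1% = 144.8
Estimated total = 2071.52 → 2,070.

2,070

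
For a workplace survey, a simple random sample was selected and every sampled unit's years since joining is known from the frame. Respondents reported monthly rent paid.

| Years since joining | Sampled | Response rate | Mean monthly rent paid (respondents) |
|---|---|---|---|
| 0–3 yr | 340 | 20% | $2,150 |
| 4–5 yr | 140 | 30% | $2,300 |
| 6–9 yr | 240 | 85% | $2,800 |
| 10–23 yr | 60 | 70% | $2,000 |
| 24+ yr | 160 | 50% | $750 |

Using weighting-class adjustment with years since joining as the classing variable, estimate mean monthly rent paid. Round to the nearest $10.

$2,090

With weight = n_sampled/n_responded per class, the weighted class total is n_sampled:
  0–3 yr: 340 × 2150 = 731,000
  4–5 yr: 140 × 2300 = 322,000
  6–9 yr: 240 × 2800 = 672,000
  10–23 yr: 60 × 2000 = 120,000
  24+ yr: 160 × 750 = 120,000
Adjusted estimate = 1,965,000 / 940 = 2090.43 → $2,090.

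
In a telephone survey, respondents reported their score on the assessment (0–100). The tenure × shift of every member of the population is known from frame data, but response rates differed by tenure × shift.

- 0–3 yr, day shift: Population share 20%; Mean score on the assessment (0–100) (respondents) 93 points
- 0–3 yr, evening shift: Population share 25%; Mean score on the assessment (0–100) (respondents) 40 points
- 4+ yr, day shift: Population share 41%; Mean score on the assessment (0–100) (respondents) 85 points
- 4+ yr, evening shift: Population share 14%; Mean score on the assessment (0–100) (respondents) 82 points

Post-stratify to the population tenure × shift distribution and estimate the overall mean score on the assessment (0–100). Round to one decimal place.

74.9

Post-stratification weights by population share, not respondent share:
  0–3 yr, day shift: 0.2 × 93 = 18.6
  0–3 yr, evening shift: 0.25 × 40 = 10
  4+ yr, day shift: 0.41 × 85 = 34.85
  4+ yr, evening shift: 0.14 × 82 = 11.48
Post-stratified estimate = 74.93 → 74.9.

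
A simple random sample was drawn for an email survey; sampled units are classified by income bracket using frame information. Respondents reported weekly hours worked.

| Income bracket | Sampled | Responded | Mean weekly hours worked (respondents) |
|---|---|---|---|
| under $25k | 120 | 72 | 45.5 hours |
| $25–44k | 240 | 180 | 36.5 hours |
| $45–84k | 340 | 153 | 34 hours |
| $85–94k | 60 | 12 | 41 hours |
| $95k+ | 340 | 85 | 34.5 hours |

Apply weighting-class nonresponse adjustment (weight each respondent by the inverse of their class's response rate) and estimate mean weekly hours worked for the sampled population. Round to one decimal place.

Class response rates: under $25k 72/120 = 60%, $25–44k 180/240 = 75%, $45–84k 153/340 = 45%, $85–94k 12/60 = 20%, $95k+ 85/340 = 25%.
With weight = n_sampled/n_responded per class, the weighted class total is n_sampled:
  under $25k: 120 × 45.5 = 5460
  $25–44k: 240 × 36.5 = 8760
  $45–84k: 340 × 34 = 11,560
  $85–94k: 60 × 41 = 2460
  $95k+: 340 × 34.5 = 11,730
Adjusted estimate = 39,970 / 1,100 = 36.3364 → 36.3.

36.3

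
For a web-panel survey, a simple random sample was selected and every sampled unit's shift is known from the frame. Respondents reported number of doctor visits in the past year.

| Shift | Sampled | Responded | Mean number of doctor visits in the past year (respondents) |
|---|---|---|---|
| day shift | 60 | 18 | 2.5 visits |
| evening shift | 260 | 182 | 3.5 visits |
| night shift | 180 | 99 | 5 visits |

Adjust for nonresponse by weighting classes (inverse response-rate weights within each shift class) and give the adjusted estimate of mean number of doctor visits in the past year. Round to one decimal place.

Class response rates: day shift 18/60 = 30%, evening shift 182/260 = 70%, night shift 99/180 = 55%.
Inverse-response-rate weighting restores each class to its sampled count, so class totals weight by n_sampled:
  day shift: 60 × 2.5 = 150
  evening shift: 260 × 3.5 = 910
  night shift: 180 × 5 = 900
Adjusted estimate = 1960 / 500 = 3.92 → 3.9.

3.9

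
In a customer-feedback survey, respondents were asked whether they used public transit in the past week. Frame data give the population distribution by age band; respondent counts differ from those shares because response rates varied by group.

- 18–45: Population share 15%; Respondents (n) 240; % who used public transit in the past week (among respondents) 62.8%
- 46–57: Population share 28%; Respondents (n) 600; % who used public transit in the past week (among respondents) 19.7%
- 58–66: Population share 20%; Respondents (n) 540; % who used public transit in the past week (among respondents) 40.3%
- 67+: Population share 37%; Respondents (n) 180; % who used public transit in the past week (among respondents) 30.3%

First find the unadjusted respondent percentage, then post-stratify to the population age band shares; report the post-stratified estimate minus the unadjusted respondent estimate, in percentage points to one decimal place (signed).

-0.5 percentage points

Naive respondent-only estimate (weights = respondent counts):
  (240/1560)×62.8 + (600/1560)×19.7 + (540/1560)×40.3 + (180/1560)×30.3 = 34.6846%
Reweighting by population age band shares:
  0.15×62.8 + 0.28×19.7 + 0.2×40.3 + 0.37×30.3 = 34.207%
Difference = 34.207 − 34.6846 = -0.4776 pp.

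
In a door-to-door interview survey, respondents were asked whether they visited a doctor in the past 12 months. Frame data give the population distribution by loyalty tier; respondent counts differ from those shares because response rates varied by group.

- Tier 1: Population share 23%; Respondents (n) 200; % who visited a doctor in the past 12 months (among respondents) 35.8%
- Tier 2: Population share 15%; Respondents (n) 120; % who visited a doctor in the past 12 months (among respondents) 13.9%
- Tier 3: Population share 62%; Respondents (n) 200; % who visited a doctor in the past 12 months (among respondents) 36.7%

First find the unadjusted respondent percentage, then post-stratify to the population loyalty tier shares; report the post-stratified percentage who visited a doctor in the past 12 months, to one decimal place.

33.1%

Without adjustment, the pooled respondent share is:
  (200/520)×35.8 + (120/520)×13.9 + (200/520)×36.7 = 31.0923%
Post-stratifying to population shares instead:
  0.23×35.8 + 0.15×13.9 + 0.62×36.7 = 33.073%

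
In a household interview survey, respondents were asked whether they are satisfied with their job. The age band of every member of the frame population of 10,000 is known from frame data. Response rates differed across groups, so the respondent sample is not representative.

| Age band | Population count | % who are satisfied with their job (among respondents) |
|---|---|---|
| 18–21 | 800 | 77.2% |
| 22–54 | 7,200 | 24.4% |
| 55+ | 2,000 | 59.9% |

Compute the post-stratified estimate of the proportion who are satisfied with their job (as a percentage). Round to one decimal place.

35.7%

Reweight to the known age band distribution:
  18–21: (800/10,000) × 77.2 = 6.176
  22–54: (7,200/10,000) × 24.4 = 17.568
  55+: (2,000/10,000) × 59.9 = 11.98
Post-stratified estimate = 35.724 → 35.7%.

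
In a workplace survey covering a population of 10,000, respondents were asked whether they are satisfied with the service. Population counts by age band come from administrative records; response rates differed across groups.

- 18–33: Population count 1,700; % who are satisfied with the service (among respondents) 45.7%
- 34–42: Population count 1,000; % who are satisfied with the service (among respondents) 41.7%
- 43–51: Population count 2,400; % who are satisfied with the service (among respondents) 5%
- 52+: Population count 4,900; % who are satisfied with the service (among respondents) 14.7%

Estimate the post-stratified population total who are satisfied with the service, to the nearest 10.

2,030

Estimated count per cell = population count × respondent percentage:
  18–33: 1,700 × 45.7% = 776.9
  34–42: 1,000 × 41.7% = 417
  43–51: 2,400 × 5% = 120
  52+: 4,900 × 14.7% = 720.3
Estimated total = 2034.2 → 2,030.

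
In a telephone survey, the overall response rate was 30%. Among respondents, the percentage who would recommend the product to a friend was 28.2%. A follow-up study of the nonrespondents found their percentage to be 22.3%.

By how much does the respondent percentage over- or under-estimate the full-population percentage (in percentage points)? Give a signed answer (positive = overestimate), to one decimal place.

Nonresponse fraction = 1 − 0.3 = 0.7.
Bias = (nonresponse fraction) × (respondent percentage − nonrespondent percentage)
     = 0.7 × (28.2 − 22.3) = 0.7 × 5.9 = 4.13.

+4.1 percentage points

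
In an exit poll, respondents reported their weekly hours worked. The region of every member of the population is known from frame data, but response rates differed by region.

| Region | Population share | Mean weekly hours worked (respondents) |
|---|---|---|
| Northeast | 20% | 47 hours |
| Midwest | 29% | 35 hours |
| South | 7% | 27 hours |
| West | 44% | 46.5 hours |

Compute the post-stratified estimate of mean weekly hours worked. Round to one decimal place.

41.9

Reweight to the known region distribution:
  Northeast: 0.2 × 47 = 9.4
  Midwest: 0.29 × 35 = 10.15
  South: 0.07 × 27 = 1.89
  West: 0.44 × 46.5 = 20.46
Post-stratified estimate = 41.9 → 41.9.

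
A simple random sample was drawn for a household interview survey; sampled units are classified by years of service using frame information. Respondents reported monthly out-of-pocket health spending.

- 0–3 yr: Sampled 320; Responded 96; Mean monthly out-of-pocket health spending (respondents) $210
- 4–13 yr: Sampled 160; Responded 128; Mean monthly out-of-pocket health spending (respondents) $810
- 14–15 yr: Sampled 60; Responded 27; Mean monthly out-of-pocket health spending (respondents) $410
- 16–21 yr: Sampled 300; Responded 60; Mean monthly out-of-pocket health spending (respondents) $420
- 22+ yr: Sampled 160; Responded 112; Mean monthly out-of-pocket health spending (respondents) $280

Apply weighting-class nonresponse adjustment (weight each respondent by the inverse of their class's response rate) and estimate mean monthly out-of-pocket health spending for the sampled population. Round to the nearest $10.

Class response rates: 0–3 yr 96/320 = 30%, 4–13 yr 128/160 = 80%, 14–15 yr 27/60 = 45%, 16–21 yr 60/300 = 20%, 22+ yr 112/160 = 70%.
Each respondent's weight = sampled/responded in their class; summing within a class gives n_sampled, so:
  0–3 yr: 320 × 210 = 67,200
  4–13 yr: 160 × 810 = 129,600
  14–15 yr: 60 × 410 = 24,600
  16–21 yr: 300 × 420 = 126,000
  22+ yr: 160 × 280 = 44,800
Adjusted estimate = 392,200 / 1,000 = 392.2 → $390.

$390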